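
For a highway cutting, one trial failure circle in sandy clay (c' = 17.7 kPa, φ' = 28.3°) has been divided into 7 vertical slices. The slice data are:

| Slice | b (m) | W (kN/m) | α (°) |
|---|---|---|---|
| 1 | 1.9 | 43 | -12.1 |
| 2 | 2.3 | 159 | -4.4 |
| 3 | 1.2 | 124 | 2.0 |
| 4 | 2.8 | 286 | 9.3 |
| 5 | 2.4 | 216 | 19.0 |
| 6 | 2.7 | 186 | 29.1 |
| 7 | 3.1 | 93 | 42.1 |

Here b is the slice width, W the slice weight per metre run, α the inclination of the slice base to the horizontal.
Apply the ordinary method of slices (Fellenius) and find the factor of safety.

FS = 3.49

Ordinary method of slices: FS = Σ[c'·Δl_i + (W_i cosα_i)·tanφ'] / Σ W_i sinα_i, with Δl_i = b_i / cosα_i.
Slice 1: Δl = 1.9/cos(-12.1°) = 1.943 m; N'_1 = 43·cos(-12.1°) = 42.0; c'Δl = 34.39; W sinα = -9.0
Slice 2: Δl = 2.3/cos(-4.4°) = 2.307 m; N'_2 = 159·cos(-4.4°) = 158.5; c'Δl = 40.83; W sinα = -12.2
Slice 3: Δl = 1.2/cos2.0° = 1.201 m; N'_3 = 124·cos2.0° = 123.9; c'Δl = 21.25; W sinα = 4.3
Slice 4: Δl = 2.8/cos9.3° = 2.837 m; N'_4 = 286·cos9.3° = 282.2; c'Δl = 50.22; W sinα = 46.2
Slice 5: Δl = 2.4/cos19.0° = 2.538 m; N'_5 = 216·cos19.0° = 204.2; c'Δl = 44.93; W sinα = 70.3
Slice 6: Δl = 2.7/cos29.1° = 3.090 m; N'_6 = 186·cos29.1° = 162.5; c'Δl = 54.69; W sinα = 90.5
Slice 7: Δl = 3.1/cos42.1° = 4.178 m; N'_7 = 93·cos42.1° = 69.0; c'Δl = 73.95; W sinα = 62.3
Σc'Δl = 320.3 kN/m; ΣN' = 1042.5 kN/m; ΣW sinα = 252.5 kN/m
Resisting = 320.3 + 1042.5·tan28.3° = 320.3 + 561.3 = 881.6 kN/m
FS = 881.6 / 252.5 = 3.492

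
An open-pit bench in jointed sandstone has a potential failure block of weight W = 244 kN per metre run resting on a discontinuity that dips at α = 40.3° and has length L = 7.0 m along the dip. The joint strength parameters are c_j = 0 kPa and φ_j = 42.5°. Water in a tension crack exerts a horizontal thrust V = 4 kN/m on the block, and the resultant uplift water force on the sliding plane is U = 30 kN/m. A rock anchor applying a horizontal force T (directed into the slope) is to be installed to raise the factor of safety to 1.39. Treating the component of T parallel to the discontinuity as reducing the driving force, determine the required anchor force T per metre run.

Resolving forces along and normal to the sliding plane, with the horizontal anchor force T adding T·sinα to the effective normal force and T·cosα acting up the plane against the driving force:
FS = [c_jL + (W cosα − U − V sinα + T sinα) tanφ_j] / [W sinα + V cosα − T cosα]
Without the anchor: N' = 153.5 kN/m, driving T_d = 160.9 kN/m, resisting R = 0·7.0 + 153.5·tan42.5° = 140.7 kN/m, FS = 0.87.
Setting FS = 1.39 and solving for T:
1.39·(160.9 − T cos40.3°) = 140.7 + T sin40.3°·tan42.5°
T·(sin40.3°·tan42.5° + 1.39·cos40.3°) = 1.39·160.9 − 140.7
T·(0.6468·0.9163 + 1.39·0.7627) = 223.6 − 140.7 = 82.9
T·1.6528 = 82.9
T = 50.2 kN/m

T = 50 kN/m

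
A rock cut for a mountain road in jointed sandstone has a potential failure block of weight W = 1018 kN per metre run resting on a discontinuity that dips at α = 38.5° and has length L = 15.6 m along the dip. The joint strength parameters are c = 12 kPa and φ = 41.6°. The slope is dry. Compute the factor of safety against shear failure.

FS = 1.41

Resolving the block weight along and normal to the plane and applying the Mohr–Coulomb strength on the joint:
N' = W cosα = 1018·cos38.5° = 796.7 kN/m
Driving force T = W sinα = 1018·sin38.5° = 633.7 kN/m
Resisting force R = c·L + N'·tanφ = 12·15.6 + 796.7·tan41.6° = 187.2 + 707.3 = 894.5 kN/m
FS = R / T = 894.5 / 633.7 = 1.412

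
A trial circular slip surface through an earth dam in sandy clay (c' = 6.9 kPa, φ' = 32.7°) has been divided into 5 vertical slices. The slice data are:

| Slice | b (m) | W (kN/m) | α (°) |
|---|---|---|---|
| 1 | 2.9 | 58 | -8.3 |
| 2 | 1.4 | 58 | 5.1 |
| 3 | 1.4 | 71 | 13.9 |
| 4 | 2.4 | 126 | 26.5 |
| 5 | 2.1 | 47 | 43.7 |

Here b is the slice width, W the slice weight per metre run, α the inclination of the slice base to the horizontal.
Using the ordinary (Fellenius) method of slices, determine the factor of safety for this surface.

FS = 2.84

Ordinary method of slices: FS = Σ[c'·Δl_i + (W_i cosα_i)·tanφ'] / Σ W_i sinα_i, with Δl_i = b_i / cosα_i.
Slice 1: Δl = 2.9/cos(-8.3°) = 2.931 m; N'_1 = 58·cos(-8.3°) = 57.4; c'Δl = 20.22; W sinα = -8.4
Slice 2: Δl = 1.4/cos5.1° = 1.406 m; N'_2 = 58·cos5.1° = 57.8; c'Δl = 9.70; W sinα = 5.2
Slice 3: Δl = 1.4/cos13.9° = 1.442 m; N'_3 = 71·cos13.9° = 68.9; c'Δl = 9.95; W sinα = 17.1
Slice 4: Δl = 2.4/cos26.5° = 2.682 m; N'_4 = 126·cos26.5° = 112.8; c'Δl = 18.50; W sinα = 56.2
Slice 5: Δl = 2.1/cos43.7° = 2.905 m; N'_5 = 47·cos43.7° = 34.0; c'Δl = 20.04; W sinα = 32.5
Σc'Δl = 78.4 kN/m; ΣN' = 330.8 kN/m; ΣW sinα = 102.5 kN/m
Resisting = 78.4 + 330.8·tan32.7° = 78.4 + 212.4 = 290.8 kN/m
FS = 290.8 / 102.5 = 2.836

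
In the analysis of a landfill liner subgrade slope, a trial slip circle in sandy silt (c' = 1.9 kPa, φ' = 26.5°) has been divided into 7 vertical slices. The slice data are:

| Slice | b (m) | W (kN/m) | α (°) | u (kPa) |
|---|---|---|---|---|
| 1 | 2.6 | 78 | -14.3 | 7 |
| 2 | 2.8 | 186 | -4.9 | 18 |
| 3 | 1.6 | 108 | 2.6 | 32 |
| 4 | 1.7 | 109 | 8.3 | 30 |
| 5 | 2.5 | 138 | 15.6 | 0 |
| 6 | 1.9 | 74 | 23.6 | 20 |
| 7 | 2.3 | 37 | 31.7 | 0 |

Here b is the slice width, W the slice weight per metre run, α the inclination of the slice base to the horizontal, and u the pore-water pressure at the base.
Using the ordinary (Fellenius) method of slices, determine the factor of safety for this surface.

Ordinary method of slices: FS = Σ[c'·Δl_i + (W_i cosα_i − u_i·Δl_i)·tanφ'] / Σ W_i sinα_i, with Δl_i = b_i / cosα_i.
Slice 1: Δl = 2.6/cos(-14.3°) = 2.683 m; N'_1 = 78·cos(-14.3°) − 7·2.683 = 56.8; c'Δl = 5.10; W sinα = -19.3
Slice 2: Δl = 2.8/cos(-4.9°) = 2.810 m; N'_2 = 186·cos(-4.9°) − 18·2.810 = 134.7; c'Δl = 5.34; W sinα = -15.9
Slice 3: Δl = 1.6/cos2.6° = 1.602 m; N'_3 = 108·cos2.6° − 32·1.602 = 56.6; c'Δl = 3.04; W sinα = 4.9
Slice 4: Δl = 1.7/cos8.3° = 1.718 m; N'_4 = 109·cos8.3° − 30·1.718 = 56.3; c'Δl = 3.26; W sinα = 15.7
Slice 5: Δl = 2.5/cos15.6° = 2.596 m; N'_5 = 138·cos15.6° − 0·2.596 = 132.9; c'Δl = 4.93; W sinα = 37.1
Slice 6: Δl = 1.9/cos23.6° = 2.073 m; N'_6 = 74·cos23.6° − 20·2.073 = 26.3; c'Δl = 3.94; W sinα = 29.6
Slice 7: Δl = 2.3/cos31.7° = 2.703 m; N'_7 = 37·cos31.7° − 0·2.703 = 31.5; c'Δl = 5.14; W sinα = 19.4
Σc'Δl = 30.8 kN/m; ΣN' = 495.2 kN/m; ΣW sinα = 71.7 kN/m
Resisting = 30.8 + 495.2·tan26.5° = 30.8 + 246.9 = 277.7 kN/m
FS = 277.7 / 71.7 = 3.875

FS = 3.87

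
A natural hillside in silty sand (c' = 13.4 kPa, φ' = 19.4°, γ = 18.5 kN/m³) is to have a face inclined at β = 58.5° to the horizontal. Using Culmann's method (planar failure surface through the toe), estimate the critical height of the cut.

Culmann's analysis gives the critical failure plane at α_cr = (β + φ')/2 = (58.5 + 19.4)/2 = 39.0°, and the critical height
H_c = (4c'/γ) · sinβ cosφ' / [1 − cos(β − φ')]
    = (4·13.4/18.5) · sin58.5°·cos19.4° / [1 − cos(39.1°)]
    = 2.897 · 0.8526·0.9432 / [1 − 0.7760]
    = 2.897 · 0.8042 / 0.2240
    = 10.40 m

H_c = 10.40 m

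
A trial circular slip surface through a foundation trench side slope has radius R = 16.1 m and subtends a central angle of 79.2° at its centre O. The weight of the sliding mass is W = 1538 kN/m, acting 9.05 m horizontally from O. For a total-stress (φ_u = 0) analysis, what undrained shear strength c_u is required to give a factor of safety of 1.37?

c_u = 53.2 kPa

FS = c_u·L_a·R / (W·d), so c_u = FS·W·d / (L_a·R).
Arc length L_a = R·θ = 16.1·(79.2°·π/180) = 16.1·1.3823 = 22.26 m
c_u = 1.37·1538·9.05 / (22.26·16.1) = 19068.9 / 358.31 = 53.22 kPa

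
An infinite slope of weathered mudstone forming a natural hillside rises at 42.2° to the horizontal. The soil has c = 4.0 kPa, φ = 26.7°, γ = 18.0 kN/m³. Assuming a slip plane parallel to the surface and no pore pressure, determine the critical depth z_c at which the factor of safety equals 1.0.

Setting FS = 1.00 in FS = [c + γz cos²β tanφ] / [γz sinβ cosβ] and solving for z:
z = c / [γ cosβ (FS·sinβ − cosβ·tanφ)]
  = 4.0 / [18.0·cos42.2°·(1.00·sin42.2° − cos42.2°·tan26.7°)]
  = 4.0 / [18.0·0.7408·(1.00·0.6717 − 0.7408·0.5029)]
  = 4.0 / 3.9888 = 1.003 m

z_c = 1.00 m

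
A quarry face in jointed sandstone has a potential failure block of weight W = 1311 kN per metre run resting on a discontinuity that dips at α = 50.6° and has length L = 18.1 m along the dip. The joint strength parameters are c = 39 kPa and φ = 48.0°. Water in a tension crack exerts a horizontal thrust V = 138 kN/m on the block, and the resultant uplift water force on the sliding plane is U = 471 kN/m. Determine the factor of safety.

Resolving the block weight along and normal to the plane and applying the Mohr–Coulomb strength on the joint:
N' = W cosα − U − V sinα = 1311·cos50.6° − 471 − 138·sin50.6° = 254.5 kN/m
Driving force T = W sinα + V cosα = 1311·sin50.6° + 138·cos50.6° = 1100.6 kN/m
Resisting force R = c·L + N'·tanφ = 39·18.1 + 254.5·tan48.0° = 705.9 + 282.6 = 988.5 kN/m
FS = R / T = 988.5 / 1100.6 = 0.898

FS = 0.90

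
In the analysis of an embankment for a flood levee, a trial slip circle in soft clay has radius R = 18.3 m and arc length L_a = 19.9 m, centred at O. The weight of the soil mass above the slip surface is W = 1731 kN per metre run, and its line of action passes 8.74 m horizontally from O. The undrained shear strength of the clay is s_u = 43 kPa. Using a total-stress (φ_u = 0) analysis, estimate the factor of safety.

FS = 1.04

Taking moments about the centre O, the resisting moment is provided by the undrained shear strength acting along the arc:
M_R = s_u·L_a·R = 43·19.90·18.3 = 15659.3 kN·m/m
M_D = W·d = 1731·8.74 = 15128.9 kN·m/m
FS = M_R / M_D = 15659.3 / 15128.9 = 1.035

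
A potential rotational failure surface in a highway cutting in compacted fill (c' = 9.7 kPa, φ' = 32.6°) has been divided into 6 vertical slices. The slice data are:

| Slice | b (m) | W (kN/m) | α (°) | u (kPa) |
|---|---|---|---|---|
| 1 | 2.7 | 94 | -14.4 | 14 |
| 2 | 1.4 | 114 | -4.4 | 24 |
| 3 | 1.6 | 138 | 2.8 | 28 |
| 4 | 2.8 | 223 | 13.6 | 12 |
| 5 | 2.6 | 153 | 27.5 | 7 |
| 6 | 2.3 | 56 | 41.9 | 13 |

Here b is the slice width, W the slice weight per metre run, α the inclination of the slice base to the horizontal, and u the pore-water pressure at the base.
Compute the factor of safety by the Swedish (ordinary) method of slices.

Ordinary method of slices: FS = Σ[c'·Δl_i + (W_i cosα_i − u_i·Δl_i)·tanφ'] / Σ W_i sinα_i, with Δl_i = b_i / cosα_i.
Slice 1: Δl = 2.7/cos(-14.4°) = 2.788 m; N'_1 = 94·cos(-14.4°) − 14·2.788 = 52.0; c'Δl = 27.04; W sinα = -23.4
Slice 2: Δl = 1.4/cos(-4.4°) = 1.404 m; N'_2 = 114·cos(-4.4°) − 24·1.404 = 80.0; c'Δl = 13.62; W sinα = -8.7
Slice 3: Δl = 1.6/cos2.8° = 1.602 m; N'_3 = 138·cos2.8° − 28·1.602 = 93.0; c'Δl = 15.54; W sinα = 6.7
Slice 4: Δl = 2.8/cos13.6° = 2.881 m; N'_4 = 223·cos13.6° − 12·2.881 = 182.2; c'Δl = 27.94; W sinα = 52.4
Slice 5: Δl = 2.6/cos27.5° = 2.931 m; N'_5 = 153·cos27.5° − 7·2.931 = 115.2; c'Δl = 28.43; W sinα = 70.6
Slice 6: Δl = 2.3/cos41.9° = 3.090 m; N'_6 = 56·cos41.9° − 13·3.090 = 1.5; c'Δl = 29.97; W sinα = 37.4
Σc'Δl = 142.5 kN/m; ΣN' = 523.8 kN/m; ΣW sinα = 135.1 kN/m
Resisting = 142.5 + 523.8·tan32.6° = 142.5 + 335.0 = 477.6 kN/m
FS = 477.6 / 135.1 = 3.535

FS = 3.53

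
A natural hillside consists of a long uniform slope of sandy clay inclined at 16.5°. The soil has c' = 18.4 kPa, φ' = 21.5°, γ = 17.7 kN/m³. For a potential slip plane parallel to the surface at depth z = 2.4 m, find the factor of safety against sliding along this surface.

For an infinite slope with a slip plane parallel to the surface (no pore pressure): FS = [c' + γz cos²β tanφ'] / [γz sinβ cosβ].
γz = 17.7·2.4 = 42.48 kN/m²
Numerator = 18.4 + 42.48·cos²16.5°·tan21.5° = 18.4 + 42.48·0.9193·0.3939 = 33.784 kPa
Denominator = 42.48·sin16.5°·cos16.5° = 42.48·0.2840·0.9588 = 11.568 kPa
FS = 33.784 / 11.568 = 2.920

FS = 2.92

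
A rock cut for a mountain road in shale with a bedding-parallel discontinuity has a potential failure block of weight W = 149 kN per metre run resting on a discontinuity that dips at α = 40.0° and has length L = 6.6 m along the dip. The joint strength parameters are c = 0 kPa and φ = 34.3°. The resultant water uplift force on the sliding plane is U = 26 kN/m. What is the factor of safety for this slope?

FS = 0.63

Resolving the block weight along and normal to the plane and applying the Mohr–Coulomb strength on the joint:
N' = W cosα − U = 149·cos40.0° − 26 = 88.1 kN/m
Driving force T = W sinα = 149·sin40.0° = 95.8 kN/m
Resisting force R = c·L + N'·tanφ = 0·6.6 + 88.1·tan34.3° = 0.0 + 60.1 = 60.1 kN/m
FS = R / T = 60.1 / 95.8 = 0.628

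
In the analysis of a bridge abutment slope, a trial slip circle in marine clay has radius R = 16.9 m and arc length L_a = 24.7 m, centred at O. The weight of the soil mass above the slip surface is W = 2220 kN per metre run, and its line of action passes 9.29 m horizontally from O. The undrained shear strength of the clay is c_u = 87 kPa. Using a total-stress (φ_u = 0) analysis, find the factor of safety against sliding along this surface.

FS = 1.76

Taking moments about the centre O, the resisting moment is provided by the undrained shear strength acting along the arc:
M_R = c_u·L_a·R = 87·24.70·16.9 = 36316.4 kN·m/m
M_D = W·d = 2220·9.29 = 20623.8 kN·m/m
FS = M_R / M_D = 36316.4 / 20623.8 = 1.761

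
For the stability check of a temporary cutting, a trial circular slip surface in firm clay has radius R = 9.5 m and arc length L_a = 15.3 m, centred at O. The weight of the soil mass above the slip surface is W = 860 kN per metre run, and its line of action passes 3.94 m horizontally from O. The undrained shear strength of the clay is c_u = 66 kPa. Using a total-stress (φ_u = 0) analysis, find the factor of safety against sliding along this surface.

FS = 2.83

Taking moments about the centre O, the resisting moment is provided by the undrained shear strength acting along the arc:
M_R = c_u·L_a·R = 66·15.30·9.5 = 9593.1 kN·m/m
M_D = W·d = 860·3.94 = 3388.4 kN·m/m
FS = M_R / M_D = 9593.1 / 3388.4 = 2.831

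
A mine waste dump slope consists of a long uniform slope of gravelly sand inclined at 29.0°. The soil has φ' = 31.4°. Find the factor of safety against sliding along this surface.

For a dry cohesionless infinite slope the factor of safety is FS = tanφ' / tanβ.
FS = tan31.4° / tan29.0° = 0.6104 / 0.5543 = 1.101

FS = 1.10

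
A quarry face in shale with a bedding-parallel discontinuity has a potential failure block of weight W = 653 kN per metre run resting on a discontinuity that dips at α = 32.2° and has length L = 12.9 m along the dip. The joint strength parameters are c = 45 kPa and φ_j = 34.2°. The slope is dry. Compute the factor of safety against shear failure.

FS = 2.75

Resolving the block weight along and normal to the plane and applying the Mohr–Coulomb strength on the joint:
N' = W cosα = 653·cos32.2° = 552.6 kN/m
Driving force T = W sinα = 653·sin32.2° = 348.0 kN/m
Resisting force R = c·L + N'·tanφ_j = 45·12.9 + 552.6·tan34.2° = 580.5 + 375.5 = 956.0 kN/m
FS = R / T = 956.0 / 348.0 = 2.747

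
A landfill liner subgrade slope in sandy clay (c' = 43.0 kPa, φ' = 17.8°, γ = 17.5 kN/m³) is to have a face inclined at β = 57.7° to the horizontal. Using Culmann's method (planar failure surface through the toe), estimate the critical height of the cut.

Culmann's analysis gives the critical failure plane at α_cr = (β + φ')/2 = (57.7 + 17.8)/2 = 37.8°, and the critical height
H_c = (4c'/γ) · sinβ cosφ' / [1 − cos(β − φ')]
    = (4·43.0/17.5) · sin57.7°·cos17.8° / [1 − cos(39.9°)]
    = 9.829 · 0.8453·0.9521 / [1 − 0.7672]
    = 9.829 · 0.8048 / 0.2328
    = 33.97 m

H_c = 33.97 m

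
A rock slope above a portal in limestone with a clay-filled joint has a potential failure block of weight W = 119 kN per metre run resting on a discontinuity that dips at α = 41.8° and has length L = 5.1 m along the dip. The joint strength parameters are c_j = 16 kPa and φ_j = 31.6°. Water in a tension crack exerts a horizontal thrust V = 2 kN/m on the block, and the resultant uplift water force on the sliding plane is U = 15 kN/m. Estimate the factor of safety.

FS = 1.56

Resolving the block weight along and normal to the plane and applying the Mohr–Coulomb strength on the joint:
N' = W cosα − U − V sinα = 119·cos41.8° − 15 − 2·sin41.8° = 72.4 kN/m
Driving force T = W sinα + V cosα = 119·sin41.8° + 2·cos41.8° = 80.8 kN/m
Resisting force R = c_j·L + N'·tanφ_j = 16·5.1 + 72.4·tan31.6° = 81.6 + 44.5 = 126.1 kN/m
FS = R / T = 126.1 / 80.8 = 1.561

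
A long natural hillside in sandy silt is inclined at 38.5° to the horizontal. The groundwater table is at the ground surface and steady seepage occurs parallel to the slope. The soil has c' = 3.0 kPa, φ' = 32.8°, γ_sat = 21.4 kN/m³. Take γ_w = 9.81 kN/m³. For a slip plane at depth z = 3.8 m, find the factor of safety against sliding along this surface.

FS = 0.51

With seepage parallel to the slope and the water table at the surface, the effective normal stress on the slip plane uses the buoyant unit weight γ' = γ_sat − γ_w while the driving shear stress uses γ_sat:
FS = [c' + γ' z cos²β tanφ'] / [γ_sat z sinβ cosβ]
γ' = 21.4 − 9.81 = 11.59 kN/m³
Numerator = 3.0 + 11.59·3.8·cos²38.5°·tan32.8° = 3.0 + 11.59·3.8·0.6125·0.6445 = 20.384 kPa
Denominator = 21.4·3.8·sin38.5°·cos38.5° = 21.4·3.8·0.6225·0.7826 = 39.618 kPa
FS = 20.384 / 39.618 = 0.515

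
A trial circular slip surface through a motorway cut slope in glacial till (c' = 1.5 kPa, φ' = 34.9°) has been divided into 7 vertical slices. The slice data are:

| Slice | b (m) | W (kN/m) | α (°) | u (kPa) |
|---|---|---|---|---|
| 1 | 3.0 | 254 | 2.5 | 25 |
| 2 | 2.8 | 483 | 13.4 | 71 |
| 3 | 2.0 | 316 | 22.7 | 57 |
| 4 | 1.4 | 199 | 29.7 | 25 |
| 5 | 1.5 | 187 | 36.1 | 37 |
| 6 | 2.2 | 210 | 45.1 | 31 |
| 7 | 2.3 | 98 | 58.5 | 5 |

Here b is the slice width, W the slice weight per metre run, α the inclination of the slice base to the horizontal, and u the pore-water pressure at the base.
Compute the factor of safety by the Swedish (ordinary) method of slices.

Ordinary method of slices: FS = Σ[c'·Δl_i + (W_i cosα_i − u_i·Δl_i)·tanφ'] / Σ W_i sinα_i, with Δl_i = b_i / cosα_i.
Slice 1: Δl = 3.0/cos2.5° = 3.003 m; N'_1 = 254·cos2.5° − 25·3.003 = 178.7; c'Δl = 4.50; W sinα = 11.1
Slice 2: Δl = 2.8/cos13.4° = 2.878 m; N'_2 = 483·cos13.4° − 71·2.878 = 265.5; c'Δl = 4.32; W sinα = 111.9
Slice 3: Δl = 2.0/cos22.7° = 2.168 m; N'_3 = 316·cos22.7° − 57·2.168 = 167.9; c'Δl = 3.25; W sinα = 121.9
Slice 4: Δl = 1.4/cos29.7° = 1.612 m; N'_4 = 199·cos29.7° − 25·1.612 = 132.6; c'Δl = 2.42; W sinα = 98.6
Slice 5: Δl = 1.5/cos36.1° = 1.856 m; N'_5 = 187·cos36.1° − 37·1.856 = 82.4; c'Δl = 2.78; W sinα = 110.2
Slice 6: Δl = 2.2/cos45.1° = 3.117 m; N'_6 = 210·cos45.1° − 31·3.117 = 51.6; c'Δl = 4.68; W sinα = 148.8
Slice 7: Δl = 2.3/cos58.5° = 4.402 m; N'_7 = 98·cos58.5° − 5·4.402 = 29.2; c'Δl = 6.60; W sinα = 83.6
Σc'Δl = 28.6 kN/m; ΣN' = 907.9 kN/m; ΣW sinα = 686.0 kN/m
Resisting = 28.6 + 907.9·tan34.9° = 28.6 + 633.4 = 661.9 kN/m
FS = 661.9 / 686.0 = 0.965

FS = 0.96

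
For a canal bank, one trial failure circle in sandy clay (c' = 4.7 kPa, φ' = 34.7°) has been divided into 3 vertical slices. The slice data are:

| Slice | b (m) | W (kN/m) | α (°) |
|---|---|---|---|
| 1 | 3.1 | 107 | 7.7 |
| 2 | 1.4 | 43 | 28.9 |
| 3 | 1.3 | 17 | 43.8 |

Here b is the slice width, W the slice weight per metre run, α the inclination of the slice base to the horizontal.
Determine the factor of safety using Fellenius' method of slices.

FS = 2.96

Ordinary method of slices: FS = Σ[c'·Δl_i + (W_i cosα_i)·tanφ'] / Σ W_i sinα_i, with Δl_i = b_i / cosα_i.
Slice 1: Δl = 3.1/cos7.7° = 3.128 m; N'_1 = 107·cos7.7° = 106.0; c'Δl = 14.70; W sinα = 14.3
Slice 2: Δl = 1.4/cos28.9° = 1.599 m; N'_2 = 43·cos28.9° = 37.6; c'Δl = 7.52; W sinα = 20.8
Slice 3: Δl = 1.3/cos43.8° = 1.801 m; N'_3 = 17·cos43.8° = 12.3; c'Δl = 8.47; W sinα = 11.8
Σc'Δl = 30.7 kN/m; ΣN' = 156.0 kN/m; ΣW sinα = 46.9 kN/m
Resisting = 30.7 + 156.0·tan34.7° = 30.7 + 108.0 = 138.7 kN/m
FS = 138.7 / 46.9 = 2.958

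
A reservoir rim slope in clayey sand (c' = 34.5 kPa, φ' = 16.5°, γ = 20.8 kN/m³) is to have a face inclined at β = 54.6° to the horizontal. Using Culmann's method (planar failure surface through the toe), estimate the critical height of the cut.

H_c = 24.34 m

Culmann's analysis gives the critical failure plane at α_cr = (β + φ')/2 = (54.6 + 16.5)/2 = 35.5°, and the critical height
H_c = (4c'/γ) · sinβ cosφ' / [1 − cos(β − φ')]
    = (4·34.5/20.8) · sin54.6°·cos16.5° / [1 − cos(38.1°)]
    = 6.635 · 0.8151·0.9588 / [1 − 0.7869]
    = 6.635 · 0.7816 / 0.2131
    = 24.34 m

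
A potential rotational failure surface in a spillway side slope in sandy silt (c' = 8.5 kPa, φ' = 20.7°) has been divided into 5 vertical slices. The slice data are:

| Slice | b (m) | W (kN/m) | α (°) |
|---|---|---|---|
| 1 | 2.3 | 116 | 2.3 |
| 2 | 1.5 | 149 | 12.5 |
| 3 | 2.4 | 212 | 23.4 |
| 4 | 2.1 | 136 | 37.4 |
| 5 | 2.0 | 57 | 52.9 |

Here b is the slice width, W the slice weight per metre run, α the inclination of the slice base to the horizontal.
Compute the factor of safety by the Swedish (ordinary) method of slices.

FS = 1.33

Ordinary method of slices: FS = Σ[c'·Δl_i + (W_i cosα_i)·tanφ'] / Σ W_i sinα_i, with Δl_i = b_i / cosα_i.
Slice 1: Δl = 2.3/cos2.3° = 2.302 m; N'_1 = 116·cos2.3° = 115.9; c'Δl = 19.57; W sinα = 4.7
Slice 2: Δl = 1.5/cos12.5° = 1.536 m; N'_2 = 149·cos12.5° = 145.5; c'Δl = 13.06; W sinα = 32.2
Slice 3: Δl = 2.4/cos23.4° = 2.615 m; N'_3 = 212·cos23.4° = 194.6; c'Δl = 22.23; W sinα = 84.2
Slice 4: Δl = 2.1/cos37.4° = 2.643 m; N'_4 = 136·cos37.4° = 108.0; c'Δl = 22.47; W sinα = 82.6
Slice 5: Δl = 2.0/cos52.9° = 3.316 m; N'_5 = 57·cos52.9° = 34.4; c'Δl = 28.18; W sinα = 45.5
Σc'Δl = 105.5 kN/m; ΣN' = 598.4 kN/m; ΣW sinα = 249.2 kN/m
Resisting = 105.5 + 598.4·tan20.7° = 105.5 + 226.1 = 331.6 kN/m
FS = 331.6 / 249.2 = 1.331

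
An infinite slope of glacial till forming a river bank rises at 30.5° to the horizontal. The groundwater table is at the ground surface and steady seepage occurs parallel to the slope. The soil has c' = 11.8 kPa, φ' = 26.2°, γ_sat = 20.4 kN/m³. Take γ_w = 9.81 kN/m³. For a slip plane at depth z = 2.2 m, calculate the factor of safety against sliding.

FS = 1.03

With seepage parallel to the slope and the water table at the surface, the effective normal stress on the slip plane uses the buoyant unit weight γ' = γ_sat − γ_w while the driving shear stress uses γ_sat:
FS = [c' + γ' z cos²β tanφ'] / [γ_sat z sinβ cosβ]
γ' = 20.4 − 9.81 = 10.59 kN/m³
Numerator = 11.8 + 10.59·2.2·cos²30.5°·tan26.2° = 11.8 + 10.59·2.2·0.7424·0.4921 = 20.311 kPa
Denominator = 20.4·2.2·sin30.5°·cos30.5° = 20.4·2.2·0.5075·0.8616 = 19.626 kPa
FS = 20.311 / 19.626 = 1.035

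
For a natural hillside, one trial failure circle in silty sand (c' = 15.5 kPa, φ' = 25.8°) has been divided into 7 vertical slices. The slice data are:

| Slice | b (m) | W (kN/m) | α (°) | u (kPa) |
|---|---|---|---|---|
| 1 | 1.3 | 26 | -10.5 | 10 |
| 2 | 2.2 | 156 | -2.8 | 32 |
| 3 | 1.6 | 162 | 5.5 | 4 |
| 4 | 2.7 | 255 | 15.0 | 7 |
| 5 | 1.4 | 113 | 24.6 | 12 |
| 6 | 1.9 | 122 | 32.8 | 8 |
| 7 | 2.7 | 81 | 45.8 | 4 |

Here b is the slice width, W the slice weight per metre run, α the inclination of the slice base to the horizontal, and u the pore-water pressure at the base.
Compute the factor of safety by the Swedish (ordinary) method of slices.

FS = 2.39

Ordinary method of slices: FS = Σ[c'·Δl_i + (W_i cosα_i − u_i·Δl_i)·tanφ'] / Σ W_i sinα_i, with Δl_i = b_i / cosα_i.
Slice 1: Δl = 1.3/cos(-10.5°) = 1.322 m; N'_1 = 26·cos(-10.5°) − 10·1.322 = 12.3; c'Δl = 20.49; W sinα = -4.7
Slice 2: Δl = 2.2/cos(-2.8°) = 2.203 m; N'_2 = 156·cos(-2.8°) − 32·2.203 = 85.3; c'Δl = 34.14; W sinα = -7.6
Slice 3: Δl = 1.6/cos5.5° = 1.607 m; N'_3 = 162·cos5.5° − 4·1.607 = 154.8; c'Δl = 24.91; W sinα = 15.5
Slice 4: Δl = 2.7/cos15.0° = 2.795 m; N'_4 = 255·cos15.0° − 7·2.795 = 226.7; c'Δl = 43.33; W sinα = 66.0
Slice 5: Δl = 1.4/cos24.6° = 1.540 m; N'_5 = 113·cos24.6° − 12·1.540 = 84.3; c'Δl = 23.87; W sinα = 47.0
Slice 6: Δl = 1.9/cos32.8° = 2.260 m; N'_6 = 122·cos32.8° − 8·2.260 = 84.5; c'Δl = 35.04; W sinα = 66.1
Slice 7: Δl = 2.7/cos45.8° = 3.873 m; N'_7 = 81·cos45.8° − 4·3.873 = 41.0; c'Δl = 60.03; W sinα = 58.1
Σc'Δl = 241.8 kN/m; ΣN' = 689.0 kN/m; ΣW sinα = 240.4 kN/m
Resisting = 241.8 + 689.0·tan25.8° = 241.8 + 333.1 = 574.9 kN/m
FS = 574.9 / 240.4 = 2.392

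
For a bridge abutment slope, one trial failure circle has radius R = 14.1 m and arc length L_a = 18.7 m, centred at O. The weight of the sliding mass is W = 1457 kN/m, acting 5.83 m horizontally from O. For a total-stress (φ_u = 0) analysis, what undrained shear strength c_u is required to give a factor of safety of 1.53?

FS = c_u·L_a·R / (W·d), so c_u = FS·W·d / (L_a·R).
c_u = 1.53·1457·5.83 / (18.70·14.1) = 12996.3 / 263.67 = 49.29 kPa

c_u = 49.3 kPa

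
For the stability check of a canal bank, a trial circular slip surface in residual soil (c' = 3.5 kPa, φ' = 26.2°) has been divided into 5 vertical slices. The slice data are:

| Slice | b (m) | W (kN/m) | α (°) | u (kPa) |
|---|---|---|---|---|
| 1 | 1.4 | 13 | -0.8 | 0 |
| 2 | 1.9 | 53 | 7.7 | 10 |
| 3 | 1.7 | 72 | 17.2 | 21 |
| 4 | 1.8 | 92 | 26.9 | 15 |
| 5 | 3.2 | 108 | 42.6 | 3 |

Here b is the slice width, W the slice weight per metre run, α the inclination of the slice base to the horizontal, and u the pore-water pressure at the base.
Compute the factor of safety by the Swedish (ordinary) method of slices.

Ordinary method of slices: FS = Σ[c'·Δl_i + (W_i cosα_i − u_i·Δl_i)·tanφ'] / Σ W_i sinα_i, with Δl_i = b_i / cosα_i.
Slice 1: Δl = 1.4/cos(-0.8°) = 1.400 m; N'_1 = 13·cos(-0.8°) − 0·1.400 = 13.0; c'Δl = 4.90; W sinα = -0.2
Slice 2: Δl = 1.9/cos7.7° = 1.917 m; N'_2 = 53·cos7.7° − 10·1.917 = 33.3; c'Δl = 6.71; W sinα = 7.1
Slice 3: Δl = 1.7/cos17.2° = 1.780 m; N'_3 = 72·cos17.2° − 21·1.780 = 31.4; c'Δl = 6.23; W sinα = 21.3
Slice 4: Δl = 1.8/cos26.9° = 2.018 m; N'_4 = 92·cos26.9° − 15·2.018 = 51.8; c'Δl = 7.06; W sinα = 41.6
Slice 5: Δl = 3.2/cos42.6° = 4.347 m; N'_5 = 108·cos42.6° − 3·4.347 = 66.5; c'Δl = 15.22; W sinα = 73.1
Σc'Δl = 40.1 kN/m; ΣN' = 196.0 kN/m; ΣW sinα = 142.9 kN/m
Resisting = 40.1 + 196.0·tan26.2° = 40.1 + 96.4 = 136.6 kN/m
FS = 136.6 / 142.9 = 0.955

FS = 0.96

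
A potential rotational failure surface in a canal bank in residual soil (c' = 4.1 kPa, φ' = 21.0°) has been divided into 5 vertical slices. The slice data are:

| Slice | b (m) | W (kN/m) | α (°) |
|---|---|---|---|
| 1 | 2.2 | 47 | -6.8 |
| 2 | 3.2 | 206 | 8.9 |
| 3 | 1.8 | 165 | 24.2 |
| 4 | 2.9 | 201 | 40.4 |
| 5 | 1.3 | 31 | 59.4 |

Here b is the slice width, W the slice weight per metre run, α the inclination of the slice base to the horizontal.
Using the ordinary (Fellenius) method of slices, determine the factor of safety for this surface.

FS = 1.10

Ordinary method of slices: FS = Σ[c'·Δl_i + (W_i cosα_i)·tanφ'] / Σ W_i sinα_i, with Δl_i = b_i / cosα_i.
Slice 1: Δl = 2.2/cos(-6.8°) = 2.216 m; N'_1 = 47·cos(-6.8°) = 46.7; c'Δl = 9.08; W sinα = -5.6
Slice 2: Δl = 3.2/cos8.9° = 3.239 m; N'_2 = 206·cos8.9° = 203.5; c'Δl = 13.28; W sinα = 31.9
Slice 3: Δl = 1.8/cos24.2° = 1.973 m; N'_3 = 165·cos24.2° = 150.5; c'Δl = 8.09; W sinα = 67.6
Slice 4: Δl = 2.9/cos40.4° = 3.808 m; N'_4 = 201·cos40.4° = 153.1; c'Δl = 15.61; W sinα = 130.3
Slice 5: Δl = 1.3/cos59.4° = 2.554 m; N'_5 = 31·cos59.4° = 15.8; c'Δl = 10.47; W sinα = 26.7
Σc'Δl = 56.5 kN/m; ΣN' = 569.5 kN/m; ΣW sinα = 250.9 kN/m
Resisting = 56.5 + 569.5·tan21.0° = 56.5 + 218.6 = 275.2 kN/m
FS = 275.2 / 250.9 = 1.097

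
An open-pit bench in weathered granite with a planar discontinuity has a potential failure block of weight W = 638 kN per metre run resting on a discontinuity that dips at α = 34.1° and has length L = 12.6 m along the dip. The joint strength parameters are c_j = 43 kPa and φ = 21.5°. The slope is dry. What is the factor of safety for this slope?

FS = 2.10

Resolving the block weight along and normal to the plane and applying the Mohr–Coulomb strength on the joint:
N' = W cosα = 638·cos34.1° = 528.3 kN/m
Driving force T = W sinα = 638·sin34.1° = 357.7 kN/m
Resisting force R = c_j·L + N'·tanφ = 43·12.6 + 528.3·tan21.5° = 541.8 + 208.1 = 749.9 kN/m
FS = R / T = 749.9 / 357.7 = 2.097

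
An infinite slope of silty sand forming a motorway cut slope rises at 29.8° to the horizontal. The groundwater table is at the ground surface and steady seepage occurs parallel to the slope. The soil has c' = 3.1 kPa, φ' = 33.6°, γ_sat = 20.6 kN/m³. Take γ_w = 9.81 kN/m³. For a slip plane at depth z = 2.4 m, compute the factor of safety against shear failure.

With seepage parallel to the slope and the water table at the surface, the effective normal stress on the slip plane uses the buoyant unit weight γ' = γ_sat − γ_w while the driving shear stress uses γ_sat:
FS = [c' + γ' z cos²β tanφ'] / [γ_sat z sinβ cosβ]
γ' = 20.6 − 9.81 = 10.79 kN/m³
Numerator = 3.1 + 10.79·2.4·cos²29.8°·tan33.6° = 3.1 + 10.79·2.4·0.7530·0.6644 = 16.056 kPa
Denominator = 20.6·2.4·sin29.8°·cos29.8° = 20.6·2.4·0.4970·0.8678 = 21.321 kPa
FS = 16.056 / 21.321 = 0.753

FS = 0.75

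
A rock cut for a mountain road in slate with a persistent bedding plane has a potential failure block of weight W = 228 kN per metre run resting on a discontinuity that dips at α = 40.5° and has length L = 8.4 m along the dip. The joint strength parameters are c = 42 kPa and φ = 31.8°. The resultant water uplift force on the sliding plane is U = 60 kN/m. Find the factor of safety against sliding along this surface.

Resolving the block weight along and normal to the plane and applying the Mohr–Coulomb strength on the joint:
N' = W cosα − U = 228·cos40.5° − 60 = 113.4 kN/m
Driving force T = W sinα = 228·sin40.5° = 148.1 kN/m
Resisting force R = c·L + N'·tanφ = 42·8.4 + 113.4·tan31.8° = 352.8 + 70.3 = 423.1 kN/m
FS = R / T = 423.1 / 148.1 = 2.857

FS = 2.86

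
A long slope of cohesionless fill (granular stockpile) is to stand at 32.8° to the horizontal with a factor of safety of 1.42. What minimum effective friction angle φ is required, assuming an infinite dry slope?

FS = tanφ/tanβ ⇒ tanφ = FS · tanβ = 1.42 · tan32.8° = 0.9151
φ = arctan(0.9151) = 42.46°

φ = 42.5°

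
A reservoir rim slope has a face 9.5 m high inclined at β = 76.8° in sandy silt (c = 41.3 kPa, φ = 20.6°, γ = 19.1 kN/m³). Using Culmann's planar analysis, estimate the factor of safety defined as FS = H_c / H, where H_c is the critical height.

H_c = (4c/γ) · sinβ cosφ / [1 − cos(β − φ)]
    = (4·41.3/19.1) · sin76.8°·cos20.6° / [1 − cos56.2°]
    = 8.649 · 0.9113 / 0.4437 = 17.76 m
FS = H_c / H = 17.76 / 9.5 = 1.870

FS = 1.87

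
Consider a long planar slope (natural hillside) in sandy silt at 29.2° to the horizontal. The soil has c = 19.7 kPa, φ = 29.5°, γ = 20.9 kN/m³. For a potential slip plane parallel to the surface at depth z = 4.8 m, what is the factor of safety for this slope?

For an infinite slope with a slip plane parallel to the surface (no pore pressure): FS = [c + γz cos²β tanφ] / [γz sinβ cosβ].
γz = 20.9·4.8 = 100.32 kN/m²
Numerator = 19.7 + 100.32·cos²29.2°·tan29.5° = 19.7 + 100.32·0.7620·0.5658 = 62.949 kPa
Denominator = 100.32·sin29.2°·cos29.2° = 100.32·0.4879·0.8729 = 42.723 kPa
FS = 62.949 / 42.723 = 1.473

FS = 1.47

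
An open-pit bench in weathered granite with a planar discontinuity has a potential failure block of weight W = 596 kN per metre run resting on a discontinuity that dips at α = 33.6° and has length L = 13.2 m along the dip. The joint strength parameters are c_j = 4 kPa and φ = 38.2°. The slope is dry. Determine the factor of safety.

Resolving the block weight along and normal to the plane and applying the Mohr–Coulomb strength on the joint:
N' = W cosα = 596·cos33.6° = 496.4 kN/m
Driving force T = W sinα = 596·sin33.6° = 329.8 kN/m
Resisting force R = c_j·L + N'·tanφ = 4·13.2 + 496.4·tan38.2° = 52.8 + 390.6 = 443.4 kN/m
FS = R / T = 443.4 / 329.8 = 1.345

FS = 1.34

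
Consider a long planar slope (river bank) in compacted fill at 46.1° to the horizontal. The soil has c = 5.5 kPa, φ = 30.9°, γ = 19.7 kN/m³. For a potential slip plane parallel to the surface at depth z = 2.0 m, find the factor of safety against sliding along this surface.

For an infinite slope with a slip plane parallel to the surface (no pore pressure): FS = [c + γz cos²β tanφ] / [γz sinβ cosβ].
γz = 19.7·2.0 = 39.40 kN/m²
Numerator = 5.5 + 39.40·cos²46.1°·tan30.9° = 5.5 + 39.40·0.4808·0.5985 = 16.838 kPa
Denominator = 39.40·sin46.1°·cos46.1° = 39.40·0.7206·0.6934 = 19.685 kPa
FS = 16.838 / 19.685 = 0.855

FS = 0.86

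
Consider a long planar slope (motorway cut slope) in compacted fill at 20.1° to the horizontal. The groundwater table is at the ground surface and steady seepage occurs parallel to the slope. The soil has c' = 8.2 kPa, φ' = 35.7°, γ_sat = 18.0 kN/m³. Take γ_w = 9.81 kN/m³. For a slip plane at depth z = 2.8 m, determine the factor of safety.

FS = 1.40

With seepage parallel to the slope and the water table at the surface, the effective normal stress on the slip plane uses the buoyant unit weight γ' = γ_sat − γ_w while the driving shear stress uses γ_sat:
FS = [c' + γ' z cos²β tanφ'] / [γ_sat z sinβ cosβ]
γ' = 18.0 − 9.81 = 8.19 kN/m³
Numerator = 8.2 + 8.19·2.8·cos²20.1°·tan35.7° = 8.2 + 8.19·2.8·0.8819·0.7186 = 22.732 kPa
Denominator = 18.0·2.8·sin20.1°·cos20.1° = 18.0·2.8·0.3437·0.9391 = 16.266 kPa
FS = 22.732 / 16.266 = 1.398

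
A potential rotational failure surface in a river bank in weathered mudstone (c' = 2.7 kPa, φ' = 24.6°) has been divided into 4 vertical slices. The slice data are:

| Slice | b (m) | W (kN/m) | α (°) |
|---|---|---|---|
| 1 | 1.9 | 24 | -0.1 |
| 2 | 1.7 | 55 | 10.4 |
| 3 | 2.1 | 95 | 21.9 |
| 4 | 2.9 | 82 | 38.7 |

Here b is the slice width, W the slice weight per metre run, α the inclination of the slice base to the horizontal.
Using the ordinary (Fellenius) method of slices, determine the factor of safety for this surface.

FS = 1.36

Ordinary method of slices: FS = Σ[c'·Δl_i + (W_i cosα_i)·tanφ'] / Σ W_i sinα_i, with Δl_i = b_i / cosα_i.
Slice 1: Δl = 1.9/cos(-0.1°) = 1.900 m; N'_1 = 24·cos(-0.1°) = 24.0; c'Δl = 5.13; W sinα = -0.0
Slice 2: Δl = 1.7/cos10.4° = 1.728 m; N'_2 = 55·cos10.4° = 54.1; c'Δl = 4.67; W sinα = 9.9
Slice 3: Δl = 2.1/cos21.9° = 2.263 m; N'_3 = 95·cos21.9° = 88.1; c'Δl = 6.11; W sinα = 35.4
Slice 4: Δl = 2.9/cos38.7° = 3.716 m; N'_4 = 82·cos38.7° = 64.0; c'Δl = 10.03; W sinα = 51.3
Σc'Δl = 25.9 kN/m; ΣN' = 230.2 kN/m; ΣW sinα = 96.6 kN/m
Resisting = 25.9 + 230.2·tan24.6° = 25.9 + 105.4 = 131.4 kN/m
FS = 131.4 / 96.6 = 1.360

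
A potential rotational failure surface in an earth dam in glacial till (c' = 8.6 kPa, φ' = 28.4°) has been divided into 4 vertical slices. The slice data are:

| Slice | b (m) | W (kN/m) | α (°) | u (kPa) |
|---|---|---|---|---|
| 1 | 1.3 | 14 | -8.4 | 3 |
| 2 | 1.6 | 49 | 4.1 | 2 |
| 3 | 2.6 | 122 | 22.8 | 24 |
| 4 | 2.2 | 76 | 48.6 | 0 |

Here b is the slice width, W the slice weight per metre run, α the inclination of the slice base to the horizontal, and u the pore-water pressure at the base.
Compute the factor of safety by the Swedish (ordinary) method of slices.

FS = 1.51

Ordinary method of slices: FS = Σ[c'·Δl_i + (W_i cosα_i − u_i·Δl_i)·tanφ'] / Σ W_i sinα_i, with Δl_i = b_i / cosα_i.
Slice 1: Δl = 1.3/cos(-8.4°) = 1.314 m; N'_1 = 14·cos(-8.4°) − 3·1.314 = 9.9; c'Δl = 11.30; W sinα = -2.0
Slice 2: Δl = 1.6/cos4.1° = 1.604 m; N'_2 = 49·cos4.1° − 2·1.604 = 45.7; c'Δl = 13.80; W sinα = 3.5
Slice 3: Δl = 2.6/cos22.8° = 2.820 m; N'_3 = 122·cos22.8° − 24·2.820 = 44.8; c'Δl = 24.26; W sinα = 47.3
Slice 4: Δl = 2.2/cos48.6° = 3.327 m; N'_4 = 76·cos48.6° − 0·3.327 = 50.3; c'Δl = 28.61; W sinα = 57.0
Σc'Δl = 78.0 kN/m; ΣN' = 150.6 kN/m; ΣW sinα = 105.7 kN/m
Resisting = 78.0 + 150.6·tan28.4° = 78.0 + 81.4 = 159.4 kN/m
FS = 159.4 / 105.7 = 1.507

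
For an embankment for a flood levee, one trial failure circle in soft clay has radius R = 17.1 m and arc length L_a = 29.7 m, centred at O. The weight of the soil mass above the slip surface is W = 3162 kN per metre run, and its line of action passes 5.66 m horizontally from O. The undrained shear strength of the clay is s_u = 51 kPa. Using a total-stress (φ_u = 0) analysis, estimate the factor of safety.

Taking moments about the centre O, the resisting moment is provided by the undrained shear strength acting along the arc:
M_R = s_u·L_a·R = 51·29.70·17.1 = 25901.4 kN·m/m
M_D = W·d = 3162·5.66 = 17896.9 kN·m/m
FS = M_R / M_D = 25901.4 / 17896.9 = 1.447

FS = 1.45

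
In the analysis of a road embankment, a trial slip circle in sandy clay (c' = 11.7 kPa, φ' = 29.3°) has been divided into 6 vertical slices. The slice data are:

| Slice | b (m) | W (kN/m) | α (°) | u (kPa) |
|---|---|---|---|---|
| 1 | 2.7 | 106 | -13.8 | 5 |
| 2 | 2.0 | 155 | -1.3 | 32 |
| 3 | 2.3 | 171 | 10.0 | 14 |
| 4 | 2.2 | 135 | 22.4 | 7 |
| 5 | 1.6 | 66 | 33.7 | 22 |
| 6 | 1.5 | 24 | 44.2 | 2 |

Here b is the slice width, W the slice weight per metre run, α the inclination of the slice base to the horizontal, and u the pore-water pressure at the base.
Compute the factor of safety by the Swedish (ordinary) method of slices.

Ordinary method of slices: FS = Σ[c'·Δl_i + (W_i cosα_i − u_i·Δl_i)·tanφ'] / Σ W_i sinα_i, with Δl_i = b_i / cosα_i.
Slice 1: Δl = 2.7/cos(-13.8°) = 2.780 m; N'_1 = 106·cos(-13.8°) − 5·2.780 = 89.0; c'Δl = 32.53; W sinα = -25.3
Slice 2: Δl = 2.0/cos(-1.3°) = 2.001 m; N'_2 = 155·cos(-1.3°) − 32·2.001 = 90.9; c'Δl = 23.41; W sinα = -3.5
Slice 3: Δl = 2.3/cos10.0° = 2.335 m; N'_3 = 171·cos10.0° − 14·2.335 = 135.7; c'Δl = 27.33; W sinα = 29.7
Slice 4: Δl = 2.2/cos22.4° = 2.380 m; N'_4 = 135·cos22.4° − 7·2.380 = 108.2; c'Δl = 27.84; W sinα = 51.4
Slice 5: Δl = 1.6/cos33.7° = 1.923 m; N'_5 = 66·cos33.7° − 22·1.923 = 12.6; c'Δl = 22.50; W sinα = 36.6
Slice 6: Δl = 1.5/cos44.2° = 2.092 m; N'_6 = 24·cos44.2° − 2·2.092 = 13.0; c'Δl = 24.48; W sinα = 16.7
Σc'Δl = 158.1 kN/m; ΣN' = 449.5 kN/m; ΣW sinα = 105.7 kN/m
Resisting = 158.1 + 449.5·tan29.3° = 158.1 + 252.2 = 410.3 kN/m
FS = 410.3 / 105.7 = 3.882

FS = 3.88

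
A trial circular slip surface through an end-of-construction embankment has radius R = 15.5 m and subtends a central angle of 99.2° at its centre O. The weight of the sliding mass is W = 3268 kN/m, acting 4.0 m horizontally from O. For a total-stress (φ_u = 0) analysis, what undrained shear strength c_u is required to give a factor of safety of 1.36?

FS = c_u·L_a·R / (W·d), so c_u = FS·W·d / (L_a·R).
Arc length L_a = R·θ = 15.5·(99.2°·π/180) = 15.5·1.7314 = 26.84 m
c_u = 1.36·3268·4.0 / (26.84·15.5) = 17777.9 / 415.96 = 42.74 kPa

c_u = 42.7 kPa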